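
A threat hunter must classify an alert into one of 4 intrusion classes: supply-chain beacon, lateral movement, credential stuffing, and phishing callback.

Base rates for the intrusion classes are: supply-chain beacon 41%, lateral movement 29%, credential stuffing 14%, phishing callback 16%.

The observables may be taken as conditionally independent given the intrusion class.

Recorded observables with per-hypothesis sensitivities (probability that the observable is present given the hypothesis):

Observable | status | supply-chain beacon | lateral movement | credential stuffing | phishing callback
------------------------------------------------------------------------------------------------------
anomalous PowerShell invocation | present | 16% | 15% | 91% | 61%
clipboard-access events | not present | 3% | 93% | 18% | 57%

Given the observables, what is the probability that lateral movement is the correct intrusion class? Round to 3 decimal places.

0.014

For each hypothesis, the unnormalized posterior weight is prior × product of the observable likelihoods (using 1 − P(present | H) for each absent observable):
  supply-chain beacon: 0.41 × 0.16 × (1 − 0.03) = 0.063632
  lateral movement: 0.29 × 0.15 × (1 − 0.93) = 0.003045
  credential stuffing: 0.14 × 0.91 × (1 − 0.18) = 0.10447
  phishing callback: 0.16 × 0.61 × (1 − 0.57) = 0.041968
Marginal likelihood of the evidence = 0.21311.
P(lateral movement | evidence) = 0.003045 / 0.21311 ≈ 0.014.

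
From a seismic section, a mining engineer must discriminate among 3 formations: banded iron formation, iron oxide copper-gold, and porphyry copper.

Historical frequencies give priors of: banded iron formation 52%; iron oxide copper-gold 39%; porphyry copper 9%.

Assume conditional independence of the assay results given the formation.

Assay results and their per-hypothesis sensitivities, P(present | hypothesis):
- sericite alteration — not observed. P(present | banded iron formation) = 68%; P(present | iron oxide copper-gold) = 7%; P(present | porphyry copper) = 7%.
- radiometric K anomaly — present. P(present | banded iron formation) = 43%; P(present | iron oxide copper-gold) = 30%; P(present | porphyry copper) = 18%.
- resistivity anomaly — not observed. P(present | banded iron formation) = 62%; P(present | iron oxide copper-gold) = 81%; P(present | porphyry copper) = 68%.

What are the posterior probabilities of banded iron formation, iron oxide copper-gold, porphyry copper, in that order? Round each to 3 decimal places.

By Bayes' rule with conditional independence, the unnormalized weight for each hypothesis is prior × ∏ likelihoods (using 1 − P(present | H) for each absent assay result):
  banded iron formation: 0.52 × (1 − 0.68) × 0.43 × (1 − 0.62) = 0.02719
  iron oxide copper-gold: 0.39 × (1 − 0.07) × 0.30 × (1 − 0.81) = 0.020674
  porphyry copper: 0.09 × (1 − 0.07) × 0.18 × (1 − 0.68) = 0.0048211
Normalizing constant Z = 0.02719 + 0.020674 + 0.0048211 = 0.052685.
P(banded iron formation | evidence) = 0.02719 / 0.052685 ≈ 0.516
P(iron oxide copper-gold | evidence) = 0.020674 / 0.052685 ≈ 0.392
P(porphyry copper | evidence) = 0.0048211 / 0.052685 ≈ 0.092

0.516, 0.392, 0.092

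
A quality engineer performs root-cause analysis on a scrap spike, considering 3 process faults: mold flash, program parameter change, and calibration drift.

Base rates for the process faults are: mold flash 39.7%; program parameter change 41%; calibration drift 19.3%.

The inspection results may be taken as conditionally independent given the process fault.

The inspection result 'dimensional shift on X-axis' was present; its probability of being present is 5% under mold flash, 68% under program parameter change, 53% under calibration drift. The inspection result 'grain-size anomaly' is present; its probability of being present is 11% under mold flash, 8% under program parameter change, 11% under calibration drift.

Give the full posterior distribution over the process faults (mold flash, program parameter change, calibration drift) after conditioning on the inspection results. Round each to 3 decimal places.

By Bayes' rule with conditional independence, the unnormalized weight for each hypothesis is prior × ∏ likelihoods:
  mold flash: 0.397 × 0.05 × 0.11 = 0.0021835
  program parameter change: 0.410 × 0.68 × 0.08 = 0.022304
  calibration drift: 0.193 × 0.53 × 0.11 = 0.011252
The unnormalized weights sum to 0.035739.
P(mold flash | evidence) = 0.0021835 / 0.035739 ≈ 0.061
P(program parameter change | evidence) = 0.022304 / 0.035739 ≈ 0.624
P(calibration drift | evidence) = 0.011252 / 0.035739 ≈ 0.315

0.061, 0.624, 0.315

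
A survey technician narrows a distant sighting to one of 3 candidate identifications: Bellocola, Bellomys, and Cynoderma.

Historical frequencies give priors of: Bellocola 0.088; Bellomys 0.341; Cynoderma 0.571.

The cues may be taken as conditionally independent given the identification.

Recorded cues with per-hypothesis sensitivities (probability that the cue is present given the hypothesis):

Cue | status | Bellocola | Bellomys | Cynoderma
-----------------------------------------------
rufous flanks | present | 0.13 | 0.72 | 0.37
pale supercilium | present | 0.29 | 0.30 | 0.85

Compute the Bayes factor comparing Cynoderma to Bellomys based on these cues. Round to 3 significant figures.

Joint likelihood of the cue pattern under each hypothesis:
  Cynoderma: 0.37 × 0.85 = 0.3145
  Bellomys: 0.72 × 0.30 = 0.216
Bayes factor = 0.3145 / 0.216 ≈ 1.46

1.46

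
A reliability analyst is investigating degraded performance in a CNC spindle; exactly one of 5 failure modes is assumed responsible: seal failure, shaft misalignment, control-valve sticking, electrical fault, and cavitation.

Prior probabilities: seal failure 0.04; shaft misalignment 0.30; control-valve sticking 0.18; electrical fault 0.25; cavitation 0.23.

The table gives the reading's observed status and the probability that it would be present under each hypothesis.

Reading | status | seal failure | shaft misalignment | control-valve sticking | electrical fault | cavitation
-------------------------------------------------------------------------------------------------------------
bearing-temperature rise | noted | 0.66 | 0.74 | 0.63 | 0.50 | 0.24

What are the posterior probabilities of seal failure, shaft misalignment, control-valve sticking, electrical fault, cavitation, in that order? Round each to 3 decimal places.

By Bayes' rule, the unnormalized weight for each hypothesis is prior × likelihood:
  seal failure: 0.04 × 0.66 = 0.0264
  shaft misalignment: 0.30 × 0.74 = 0.222
  control-valve sticking: 0.18 × 0.63 = 0.1134
  electrical fault: 0.25 × 0.50 = 0.125
  cavitation: 0.23 × 0.24 = 0.0552
Marginal likelihood of the evidence = 0.542.
P(seal failure | evidence) = 0.0264 / 0.542 ≈ 0.049
P(shaft misalignment | evidence) = 0.222 / 0.542 ≈ 0.410
P(control-valve sticking | evidence) = 0.1134 / 0.542 ≈ 0.209
P(electrical fault | evidence) = 0.125 / 0.542 ≈ 0.231
P(cavitation | evidence) = 0.0552 / 0.542 ≈ 0.102

0.049, 0.410, 0.209, 0.231, 0.102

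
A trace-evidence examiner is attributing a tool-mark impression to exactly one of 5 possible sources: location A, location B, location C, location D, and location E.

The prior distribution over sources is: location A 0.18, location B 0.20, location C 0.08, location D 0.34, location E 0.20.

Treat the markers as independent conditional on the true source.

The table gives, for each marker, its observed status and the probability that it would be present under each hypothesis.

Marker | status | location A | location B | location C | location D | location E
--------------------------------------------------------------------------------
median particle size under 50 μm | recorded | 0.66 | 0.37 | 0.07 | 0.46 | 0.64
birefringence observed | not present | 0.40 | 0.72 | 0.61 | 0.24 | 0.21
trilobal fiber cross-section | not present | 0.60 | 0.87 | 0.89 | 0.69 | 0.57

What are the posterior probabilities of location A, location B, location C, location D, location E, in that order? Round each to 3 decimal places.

For each hypothesis, the unnormalized posterior weight is prior × product of the marker likelihoods (using 1 − P(present | H) for each absent marker):
  location A: 0.18 × 0.66 × (1 − 0.40) × (1 − 0.60) = 0.028512
  location B: 0.20 × 0.37 × (1 − 0.72) × (1 − 0.87) = 0.0026936
  location C: 0.08 × 0.07 × (1 − 0.61) × (1 − 0.89) = 0.00024024
  location D: 0.34 × 0.46 × (1 − 0.24) × (1 − 0.69) = 0.036848
  location E: 0.20 × 0.64 × (1 − 0.21) × (1 − 0.57) = 0.043482
Normalizing constant Z = 0.028512 + 0.0026936 + 0.00024024 + 0.036848 + 0.043482 = 0.11178.
P(location A | evidence) = 0.028512 / 0.11178 ≈ 0.255
P(location B | evidence) = 0.0026936 / 0.11178 ≈ 0.024
P(location C | evidence) = 0.00024024 / 0.11178 ≈ 0.002
P(location D | evidence) = 0.036848 / 0.11178 ≈ 0.330
P(location E | evidence) = 0.043482 / 0.11178 ≈ 0.389

0.255, 0.024, 0.002, 0.330, 0.389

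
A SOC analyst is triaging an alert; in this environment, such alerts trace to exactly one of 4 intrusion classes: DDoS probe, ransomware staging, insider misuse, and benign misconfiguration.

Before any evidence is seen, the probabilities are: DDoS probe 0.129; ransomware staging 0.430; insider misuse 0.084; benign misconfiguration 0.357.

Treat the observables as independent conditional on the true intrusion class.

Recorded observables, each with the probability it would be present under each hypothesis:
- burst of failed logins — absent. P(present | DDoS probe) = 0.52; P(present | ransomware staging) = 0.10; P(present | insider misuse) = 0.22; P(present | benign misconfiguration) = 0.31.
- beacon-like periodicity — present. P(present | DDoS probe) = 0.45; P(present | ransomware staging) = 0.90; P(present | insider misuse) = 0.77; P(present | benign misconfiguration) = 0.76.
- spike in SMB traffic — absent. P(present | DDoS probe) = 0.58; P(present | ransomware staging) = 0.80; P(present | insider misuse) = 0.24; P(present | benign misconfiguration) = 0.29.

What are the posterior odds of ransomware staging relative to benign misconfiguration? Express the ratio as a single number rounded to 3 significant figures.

0.524

Posterior odds equal prior odds times the likelihood ratio; only the two competing hypotheses matter (using 1 − P(present | H) for each absent observable).
  ransomware staging: 0.430 × (1 − 0.10) × 0.90 × (1 − 0.80) = 0.06966
  benign misconfiguration: 0.357 × (1 − 0.31) × 0.76 × (1 − 0.29) = 0.13292
Odds(ransomware staging : benign misconfiguration) = 0.06966 / 0.13292 ≈ 0.524.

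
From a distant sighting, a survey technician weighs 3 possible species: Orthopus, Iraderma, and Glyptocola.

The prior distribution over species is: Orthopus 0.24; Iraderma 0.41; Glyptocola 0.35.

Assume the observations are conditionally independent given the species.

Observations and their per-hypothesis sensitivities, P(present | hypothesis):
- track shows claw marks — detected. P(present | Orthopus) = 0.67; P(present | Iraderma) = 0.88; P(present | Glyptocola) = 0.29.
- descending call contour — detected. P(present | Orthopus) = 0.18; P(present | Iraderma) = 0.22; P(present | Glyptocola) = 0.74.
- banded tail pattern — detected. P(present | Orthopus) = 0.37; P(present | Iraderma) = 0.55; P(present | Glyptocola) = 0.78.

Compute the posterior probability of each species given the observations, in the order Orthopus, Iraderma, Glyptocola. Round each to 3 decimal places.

By Bayes' rule with conditional independence, the unnormalized weight for each hypothesis is prior × ∏ likelihoods:
  Orthopus: 0.24 × 0.67 × 0.18 × 0.37 = 0.010709
  Iraderma: 0.41 × 0.88 × 0.22 × 0.55 = 0.043657
  Glyptocola: 0.35 × 0.29 × 0.74 × 0.78 = 0.058586
Normalizing constant Z = 0.010709 + 0.043657 + 0.058586 = 0.11295.
P(Orthopus | evidence) = 0.010709 / 0.11295 ≈ 0.095
P(Iraderma | evidence) = 0.043657 / 0.11295 ≈ 0.387
P(Glyptocola | evidence) = 0.058586 / 0.11295 ≈ 0.519

0.095, 0.387, 0.519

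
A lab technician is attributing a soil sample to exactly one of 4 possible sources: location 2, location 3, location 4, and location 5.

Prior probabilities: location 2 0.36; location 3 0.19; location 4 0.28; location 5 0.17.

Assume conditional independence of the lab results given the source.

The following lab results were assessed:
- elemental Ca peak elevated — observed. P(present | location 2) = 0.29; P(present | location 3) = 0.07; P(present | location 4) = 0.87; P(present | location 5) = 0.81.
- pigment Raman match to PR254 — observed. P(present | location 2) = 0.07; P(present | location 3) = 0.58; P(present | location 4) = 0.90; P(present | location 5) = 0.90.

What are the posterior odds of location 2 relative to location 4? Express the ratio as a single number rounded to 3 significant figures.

Unnormalized posterior weight (prior times the lab result likelihoods) for each of the two hypotheses:
  location 2: 0.36 × 0.29 × 0.07 = 0.007308
  location 4: 0.28 × 0.87 × 0.90 = 0.21924
Odds(location 2 : location 4) = 0.007308 / 0.21924 ≈ 0.0333.

0.0333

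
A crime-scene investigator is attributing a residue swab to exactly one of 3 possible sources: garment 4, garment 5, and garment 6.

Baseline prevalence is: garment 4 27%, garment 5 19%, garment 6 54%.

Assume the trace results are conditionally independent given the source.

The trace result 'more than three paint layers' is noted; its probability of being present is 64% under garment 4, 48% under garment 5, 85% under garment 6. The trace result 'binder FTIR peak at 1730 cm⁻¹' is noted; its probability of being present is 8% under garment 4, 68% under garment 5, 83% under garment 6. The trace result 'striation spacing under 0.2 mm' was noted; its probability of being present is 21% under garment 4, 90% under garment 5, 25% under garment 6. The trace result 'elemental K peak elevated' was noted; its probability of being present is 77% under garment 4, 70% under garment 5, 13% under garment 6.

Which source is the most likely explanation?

By Bayes' rule with conditional independence, the unnormalized weight for each hypothesis is prior × ∏ likelihoods:
  garment 4: 0.27 × 0.64 × 0.08 × 0.21 × 0.77 = 0.0022353
  garment 5: 0.19 × 0.48 × 0.68 × 0.90 × 0.70 = 0.03907
  garment 6: 0.54 × 0.85 × 0.83 × 0.25 × 0.13 = 0.012382
The unnormalized weights sum to 0.053687.
P(garment 4 | evidence) ≈ 0.0022353 / 0.053687 ≈ 0.042
P(garment 5 | evidence) ≈ 0.03907 / 0.053687 ≈ 0.728
P(garment 6 | evidence) ≈ 0.012382 / 0.053687 ≈ 0.231
The largest is 0.728, so garment 5 is most probable.

garment 5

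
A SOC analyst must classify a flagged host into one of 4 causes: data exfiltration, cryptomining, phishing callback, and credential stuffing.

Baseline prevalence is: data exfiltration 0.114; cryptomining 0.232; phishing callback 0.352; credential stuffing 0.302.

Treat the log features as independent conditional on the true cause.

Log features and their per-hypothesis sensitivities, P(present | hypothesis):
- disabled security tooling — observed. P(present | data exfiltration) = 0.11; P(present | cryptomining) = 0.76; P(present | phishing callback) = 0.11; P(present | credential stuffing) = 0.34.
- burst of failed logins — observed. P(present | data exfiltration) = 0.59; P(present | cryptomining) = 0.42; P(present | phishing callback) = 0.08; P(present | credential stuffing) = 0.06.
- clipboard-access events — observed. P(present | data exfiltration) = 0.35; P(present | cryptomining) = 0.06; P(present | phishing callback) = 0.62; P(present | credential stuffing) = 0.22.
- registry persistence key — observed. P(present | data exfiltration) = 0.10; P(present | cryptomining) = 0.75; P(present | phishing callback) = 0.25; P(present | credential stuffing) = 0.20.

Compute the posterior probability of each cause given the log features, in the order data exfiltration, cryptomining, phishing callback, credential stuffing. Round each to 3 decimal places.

For each hypothesis, the unnormalized posterior weight is prior × product of the log feature likelihoods:
  data exfiltration: 0.114 × 0.11 × 0.59 × 0.35 × 0.10 = 0.00025895
  cryptomining: 0.232 × 0.76 × 0.42 × 0.06 × 0.75 = 0.0033324
  phishing callback: 0.352 × 0.11 × 0.08 × 0.62 × 0.25 = 0.00048013
  credential stuffing: 0.302 × 0.34 × 0.06 × 0.22 × 0.20 = 0.00027108
Normalizing constant Z = 0.00025895 + 0.0033324 + 0.00048013 + 0.00027108 = 0.0043426.
P(data exfiltration | evidence) = 0.00025895 / 0.0043426 ≈ 0.060
P(cryptomining | evidence) = 0.0033324 / 0.0043426 ≈ 0.767
P(phishing callback | evidence) = 0.00048013 / 0.0043426 ≈ 0.111
P(credential stuffing | evidence) = 0.00027108 / 0.0043426 ≈ 0.062

0.060, 0.767, 0.111, 0.062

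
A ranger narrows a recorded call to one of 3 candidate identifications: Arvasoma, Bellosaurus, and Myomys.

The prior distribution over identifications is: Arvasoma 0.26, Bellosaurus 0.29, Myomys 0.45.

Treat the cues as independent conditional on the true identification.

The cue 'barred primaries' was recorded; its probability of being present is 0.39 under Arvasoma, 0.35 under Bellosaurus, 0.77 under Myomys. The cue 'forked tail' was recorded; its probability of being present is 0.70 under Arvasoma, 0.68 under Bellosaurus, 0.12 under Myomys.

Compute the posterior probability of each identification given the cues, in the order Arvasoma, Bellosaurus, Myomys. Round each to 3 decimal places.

Multiply each prior by the joint likelihood of the cue pattern:
  Arvasoma: 0.26 × 0.39 × 0.70 = 0.07098
  Bellosaurus: 0.29 × 0.35 × 0.68 = 0.06902
  Myomys: 0.45 × 0.77 × 0.12 = 0.04158
Marginal likelihood of the evidence = 0.18158.
P(Arvasoma | evidence) = 0.07098 / 0.18158 ≈ 0.391
P(Bellosaurus | evidence) = 0.06902 / 0.18158 ≈ 0.380
P(Myomys | evidence) = 0.04158 / 0.18158 ≈ 0.229

0.391, 0.380, 0.229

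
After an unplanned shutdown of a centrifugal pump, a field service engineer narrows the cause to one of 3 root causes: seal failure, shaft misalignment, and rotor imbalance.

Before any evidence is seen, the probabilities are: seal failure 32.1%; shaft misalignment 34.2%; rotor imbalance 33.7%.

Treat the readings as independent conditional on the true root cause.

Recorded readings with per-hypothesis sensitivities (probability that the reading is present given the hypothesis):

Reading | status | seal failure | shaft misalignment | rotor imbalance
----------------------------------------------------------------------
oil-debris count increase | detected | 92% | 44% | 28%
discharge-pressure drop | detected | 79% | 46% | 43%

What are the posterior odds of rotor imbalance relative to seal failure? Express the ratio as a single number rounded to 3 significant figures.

0.174

The normalizing constant cancels in an odds ratio, so compute prior × likelihood for the two hypotheses only:
  rotor imbalance: 0.337 × 0.28 × 0.43 = 0.040575
  seal failure: 0.321 × 0.92 × 0.79 = 0.2333
Odds(rotor imbalance : seal failure) = 0.040575 / 0.2333 ≈ 0.174.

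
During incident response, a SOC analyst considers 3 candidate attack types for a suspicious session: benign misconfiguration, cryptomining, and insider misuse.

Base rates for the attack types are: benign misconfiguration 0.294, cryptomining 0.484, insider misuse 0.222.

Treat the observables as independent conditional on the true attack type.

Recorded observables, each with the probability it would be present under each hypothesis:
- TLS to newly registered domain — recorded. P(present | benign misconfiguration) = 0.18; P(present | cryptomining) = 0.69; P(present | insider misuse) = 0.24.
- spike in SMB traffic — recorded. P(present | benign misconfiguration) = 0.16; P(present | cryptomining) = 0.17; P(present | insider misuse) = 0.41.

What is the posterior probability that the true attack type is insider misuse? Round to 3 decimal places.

0.251

For each hypothesis, the unnormalized posterior weight is prior × product of the observable likelihoods:
  benign misconfiguration: 0.294 × 0.18 × 0.16 = 0.0084672
  cryptomining: 0.484 × 0.69 × 0.17 = 0.056773
  insider misuse: 0.222 × 0.24 × 0.41 = 0.021845
Marginal likelihood of the evidence = 0.087085.
P(insider misuse | evidence) = 0.021845 / 0.087085 ≈ 0.251.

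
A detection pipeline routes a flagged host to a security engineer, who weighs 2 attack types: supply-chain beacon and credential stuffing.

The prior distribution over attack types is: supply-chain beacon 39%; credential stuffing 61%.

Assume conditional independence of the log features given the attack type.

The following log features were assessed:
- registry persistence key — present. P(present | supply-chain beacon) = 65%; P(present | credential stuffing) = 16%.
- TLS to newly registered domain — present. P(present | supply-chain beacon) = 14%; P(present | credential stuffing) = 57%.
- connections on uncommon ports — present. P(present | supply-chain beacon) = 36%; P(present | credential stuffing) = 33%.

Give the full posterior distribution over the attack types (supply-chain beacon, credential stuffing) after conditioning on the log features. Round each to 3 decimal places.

0.410, 0.590

By Bayes' rule with conditional independence, the unnormalized weight for each hypothesis is prior × ∏ likelihoods:
  supply-chain beacon: 0.390 × 0.65 × 0.14 × 0.36 = 0.012776
  credential stuffing: 0.610 × 0.16 × 0.57 × 0.33 = 0.018359
Normalizing constant Z = 0.012776 + 0.018359 = 0.031135.
P(supply-chain beacon | evidence) = 0.012776 / 0.031135 ≈ 0.410
P(credential stuffing | evidence) = 0.018359 / 0.031135 ≈ 0.590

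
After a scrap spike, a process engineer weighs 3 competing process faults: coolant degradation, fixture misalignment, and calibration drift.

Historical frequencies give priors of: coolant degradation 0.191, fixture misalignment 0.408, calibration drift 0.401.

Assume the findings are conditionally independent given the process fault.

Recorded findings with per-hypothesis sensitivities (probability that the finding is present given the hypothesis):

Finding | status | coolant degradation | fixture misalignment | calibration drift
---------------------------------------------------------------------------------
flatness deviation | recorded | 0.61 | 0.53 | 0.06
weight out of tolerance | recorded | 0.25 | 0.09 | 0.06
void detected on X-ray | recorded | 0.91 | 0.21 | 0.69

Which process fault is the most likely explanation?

Multiply each prior by the joint likelihood of the evidence pattern:
  coolant degradation: 0.191 × 0.61 × 0.25 × 0.91 = 0.026506
  fixture misalignment: 0.408 × 0.53 × 0.09 × 0.21 = 0.0040869
  calibration drift: 0.401 × 0.06 × 0.06 × 0.69 = 0.00099608
Normalizing constant Z = 0.026506 + 0.0040869 + 0.00099608 = 0.031589.
P(coolant degradation | evidence) ≈ 0.026506 / 0.031589 ≈ 0.839
P(fixture misalignment | evidence) ≈ 0.0040869 / 0.031589 ≈ 0.129
P(calibration drift | evidence) ≈ 0.00099608 / 0.031589 ≈ 0.032
The largest is 0.839, so coolant degradation is most probable.

coolant degradation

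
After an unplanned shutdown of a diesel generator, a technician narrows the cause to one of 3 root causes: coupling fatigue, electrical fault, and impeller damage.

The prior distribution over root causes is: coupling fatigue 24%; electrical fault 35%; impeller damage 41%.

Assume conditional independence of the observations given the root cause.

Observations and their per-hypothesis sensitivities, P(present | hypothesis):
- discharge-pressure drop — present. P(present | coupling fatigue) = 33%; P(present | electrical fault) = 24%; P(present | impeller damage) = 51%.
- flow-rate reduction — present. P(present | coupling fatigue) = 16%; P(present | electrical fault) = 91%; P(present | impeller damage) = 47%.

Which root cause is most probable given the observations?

impeller damage

For each hypothesis, the unnormalized posterior weight is prior × product of the observation likelihoods:
  coupling fatigue: 0.24 × 0.33 × 0.16 = 0.012672
  electrical fault: 0.35 × 0.24 × 0.91 = 0.07644
  impeller damage: 0.41 × 0.51 × 0.47 = 0.098277
The unnormalized weights sum to 0.18739.
P(coupling fatigue | evidence) ≈ 0.012672 / 0.18739 ≈ 0.068
P(electrical fault | evidence) ≈ 0.07644 / 0.18739 ≈ 0.408
P(impeller damage | evidence) ≈ 0.098277 / 0.18739 ≈ 0.524
The largest is 0.524, so impeller damage is most probable.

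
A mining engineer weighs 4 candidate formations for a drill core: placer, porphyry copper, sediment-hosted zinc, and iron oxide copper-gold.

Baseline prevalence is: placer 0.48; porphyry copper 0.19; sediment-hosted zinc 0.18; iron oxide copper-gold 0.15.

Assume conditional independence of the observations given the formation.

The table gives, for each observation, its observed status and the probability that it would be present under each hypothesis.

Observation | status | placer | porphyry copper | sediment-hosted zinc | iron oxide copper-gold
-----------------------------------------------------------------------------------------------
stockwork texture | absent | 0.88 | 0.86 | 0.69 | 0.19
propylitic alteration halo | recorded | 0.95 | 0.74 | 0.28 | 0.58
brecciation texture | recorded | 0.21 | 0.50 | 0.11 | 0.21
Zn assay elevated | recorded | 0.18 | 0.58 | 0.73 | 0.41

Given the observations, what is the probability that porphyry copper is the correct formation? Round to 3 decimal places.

0.378

Multiply each prior by the joint likelihood of the evidence pattern (using 1 − P(present | H) for each absent observation):
  placer: 0.48 × (1 − 0.88) × 0.95 × 0.21 × 0.18 = 0.0020684
  porphyry copper: 0.19 × (1 − 0.86) × 0.74 × 0.50 × 0.58 = 0.0057084
  sediment-hosted zinc: 0.18 × (1 − 0.69) × 0.28 × 0.11 × 0.73 = 0.0012546
  iron oxide copper-gold: 0.15 × (1 − 0.19) × 0.58 × 0.21 × 0.41 = 0.0060675
Normalizing constant Z = 0.0020684 + 0.0057084 + 0.0012546 + 0.0060675 = 0.015099.
P(porphyry copper | evidence) = 0.0057084 / 0.015099 ≈ 0.378.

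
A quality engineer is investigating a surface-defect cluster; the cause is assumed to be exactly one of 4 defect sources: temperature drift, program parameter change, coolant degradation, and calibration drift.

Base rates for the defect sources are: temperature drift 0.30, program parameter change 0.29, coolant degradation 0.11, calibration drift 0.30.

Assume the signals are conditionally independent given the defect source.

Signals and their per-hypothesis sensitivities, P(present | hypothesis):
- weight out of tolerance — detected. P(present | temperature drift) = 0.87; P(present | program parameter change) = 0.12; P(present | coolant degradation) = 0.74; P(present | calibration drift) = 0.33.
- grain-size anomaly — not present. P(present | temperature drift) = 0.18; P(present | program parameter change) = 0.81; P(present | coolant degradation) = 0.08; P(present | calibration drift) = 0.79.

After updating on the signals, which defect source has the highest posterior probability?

By Bayes' rule with conditional independence, the unnormalized weight for each hypothesis is prior × ∏ likelihoods (using 1 − P(present | H) for each absent signal):
  temperature drift: 0.30 × 0.87 × (1 − 0.18) = 0.21402
  program parameter change: 0.29 × 0.12 × (1 − 0.81) = 0.006612
  coolant degradation: 0.11 × 0.74 × (1 − 0.08) = 0.074888
  calibration drift: 0.30 × 0.33 × (1 − 0.79) = 0.02079
Normalizing constant Z = 0.21402 + 0.006612 + 0.074888 + 0.02079 = 0.31631.
P(temperature drift | evidence) ≈ 0.21402 / 0.31631 ≈ 0.677
P(program parameter change | evidence) ≈ 0.006612 / 0.31631 ≈ 0.021
P(coolant degradation | evidence) ≈ 0.074888 / 0.31631 ≈ 0.237
P(calibration drift | evidence) ≈ 0.02079 / 0.31631 ≈ 0.066
The largest is 0.677, so temperature drift is most probable.

temperature drift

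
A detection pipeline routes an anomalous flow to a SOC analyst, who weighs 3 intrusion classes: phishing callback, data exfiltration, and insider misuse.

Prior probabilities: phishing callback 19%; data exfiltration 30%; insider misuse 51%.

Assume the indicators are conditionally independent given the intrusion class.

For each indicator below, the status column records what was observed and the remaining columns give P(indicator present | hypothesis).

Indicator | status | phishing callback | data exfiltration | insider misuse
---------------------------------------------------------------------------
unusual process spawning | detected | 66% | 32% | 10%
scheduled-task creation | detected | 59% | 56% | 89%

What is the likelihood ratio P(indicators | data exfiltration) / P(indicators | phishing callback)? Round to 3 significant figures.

Joint likelihood of the indicator pattern under each hypothesis:
  data exfiltration: 0.32 × 0.56 = 0.1792
  phishing callback: 0.66 × 0.59 = 0.3894
Bayes factor = 0.1792 / 0.3894 ≈ 0.460

0.460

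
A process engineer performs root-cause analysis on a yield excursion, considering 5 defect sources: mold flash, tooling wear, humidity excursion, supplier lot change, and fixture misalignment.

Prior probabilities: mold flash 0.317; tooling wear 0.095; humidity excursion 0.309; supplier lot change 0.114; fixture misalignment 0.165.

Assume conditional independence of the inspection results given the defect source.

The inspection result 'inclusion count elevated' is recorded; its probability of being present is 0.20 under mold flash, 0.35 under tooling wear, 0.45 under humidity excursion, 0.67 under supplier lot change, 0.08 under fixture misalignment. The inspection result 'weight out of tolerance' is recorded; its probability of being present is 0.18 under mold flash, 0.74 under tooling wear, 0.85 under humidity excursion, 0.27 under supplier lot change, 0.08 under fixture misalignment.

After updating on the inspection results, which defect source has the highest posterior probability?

By Bayes' rule with conditional independence, the unnormalized weight for each hypothesis is prior × ∏ likelihoods:
  mold flash: 0.317 × 0.20 × 0.18 = 0.011412
  tooling wear: 0.095 × 0.35 × 0.74 = 0.024605
  humidity excursion: 0.309 × 0.45 × 0.85 = 0.11819
  supplier lot change: 0.114 × 0.67 × 0.27 = 0.020623
  fixture misalignment: 0.165 × 0.08 × 0.08 = 0.001056
The unnormalized weights sum to 0.17589.
P(mold flash | evidence) ≈ 0.011412 / 0.17589 ≈ 0.065
P(tooling wear | evidence) ≈ 0.024605 / 0.17589 ≈ 0.140
P(humidity excursion | evidence) ≈ 0.11819 / 0.17589 ≈ 0.672
P(supplier lot change | evidence) ≈ 0.020623 / 0.17589 ≈ 0.117
P(fixture misalignment | evidence) ≈ 0.001056 / 0.17589 ≈ 0.006
The largest is 0.672, so humidity excursion is most probable.

humidity excursion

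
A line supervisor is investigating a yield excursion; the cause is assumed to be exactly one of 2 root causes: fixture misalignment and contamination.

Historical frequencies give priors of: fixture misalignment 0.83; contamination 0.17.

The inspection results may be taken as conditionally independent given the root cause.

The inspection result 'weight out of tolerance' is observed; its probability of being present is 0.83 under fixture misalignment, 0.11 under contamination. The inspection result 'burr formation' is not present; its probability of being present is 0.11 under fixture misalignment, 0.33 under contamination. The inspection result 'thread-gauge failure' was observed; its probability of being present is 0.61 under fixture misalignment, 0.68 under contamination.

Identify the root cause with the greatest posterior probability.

For each hypothesis, the unnormalized posterior weight is prior × product of the inspection result likelihoods (using 1 − P(present | H) for each absent inspection result):
  fixture misalignment: 0.83 × 0.83 × (1 − 0.11) × 0.61 = 0.374
  contamination: 0.17 × 0.11 × (1 − 0.33) × 0.68 = 0.0085197
The unnormalized weights sum to 0.38252.
P(fixture misalignment | evidence) ≈ 0.374 / 0.38252 ≈ 0.978
P(contamination | evidence) ≈ 0.0085197 / 0.38252 ≈ 0.022
The largest is 0.978, so fixture misalignment is most probable.

fixture misalignment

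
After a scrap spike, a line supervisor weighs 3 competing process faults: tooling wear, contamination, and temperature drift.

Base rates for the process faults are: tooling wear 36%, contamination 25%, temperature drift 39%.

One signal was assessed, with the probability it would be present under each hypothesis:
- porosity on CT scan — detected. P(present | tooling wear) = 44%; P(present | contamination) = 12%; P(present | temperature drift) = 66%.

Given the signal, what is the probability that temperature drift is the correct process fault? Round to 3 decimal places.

0.577

For each hypothesis, the unnormalized posterior weight is prior × likelihood:
  tooling wear: 0.36 × 0.44 = 0.1584
  contamination: 0.25 × 0.12 = 0.03
  temperature drift: 0.39 × 0.66 = 0.2574
Normalizing constant Z = 0.1584 + 0.03 + 0.2574 = 0.4458.
P(temperature drift | evidence) = 0.2574 / 0.4458 ≈ 0.577.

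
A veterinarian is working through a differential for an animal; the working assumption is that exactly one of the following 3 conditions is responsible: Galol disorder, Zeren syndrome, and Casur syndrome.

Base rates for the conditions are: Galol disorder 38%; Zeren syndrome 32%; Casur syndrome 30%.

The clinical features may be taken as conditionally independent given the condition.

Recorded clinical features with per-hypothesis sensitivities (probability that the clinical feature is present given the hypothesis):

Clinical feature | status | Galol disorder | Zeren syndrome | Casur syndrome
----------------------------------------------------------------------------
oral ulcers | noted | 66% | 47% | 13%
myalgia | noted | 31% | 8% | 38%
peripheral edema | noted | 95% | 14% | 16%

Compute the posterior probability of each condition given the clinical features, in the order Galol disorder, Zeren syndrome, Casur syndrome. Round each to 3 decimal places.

0.948, 0.022, 0.030

For each hypothesis, the unnormalized posterior weight is prior × product of the clinical feature likelihoods:
  Galol disorder: 0.38 × 0.66 × 0.31 × 0.95 = 0.073861
  Zeren syndrome: 0.32 × 0.47 × 0.08 × 0.14 = 0.0016845
  Casur syndrome: 0.30 × 0.13 × 0.38 × 0.16 = 0.0023712
Marginal likelihood of the evidence = 0.077916.
P(Galol disorder | evidence) = 0.073861 / 0.077916 ≈ 0.948
P(Zeren syndrome | evidence) = 0.0016845 / 0.077916 ≈ 0.022
P(Casur syndrome | evidence) = 0.0023712 / 0.077916 ≈ 0.030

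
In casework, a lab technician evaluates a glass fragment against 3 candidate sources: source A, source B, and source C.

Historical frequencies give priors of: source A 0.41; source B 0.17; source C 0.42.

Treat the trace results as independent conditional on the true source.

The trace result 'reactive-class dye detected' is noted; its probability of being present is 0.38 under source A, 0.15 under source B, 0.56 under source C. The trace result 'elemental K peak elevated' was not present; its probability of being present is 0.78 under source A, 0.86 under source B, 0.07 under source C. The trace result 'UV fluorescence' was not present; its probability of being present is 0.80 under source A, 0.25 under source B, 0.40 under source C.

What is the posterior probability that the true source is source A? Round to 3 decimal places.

0.049

For each hypothesis, the unnormalized posterior weight is prior × product of the trace result likelihoods (using 1 − P(present | H) for each absent trace result):
  source A: 0.41 × 0.38 × (1 − 0.78) × (1 − 0.80) = 0.0068552
  source B: 0.17 × 0.15 × (1 − 0.86) × (1 − 0.25) = 0.0026775
  source C: 0.42 × 0.56 × (1 − 0.07) × (1 − 0.40) = 0.13124
Marginal likelihood of the evidence = 0.14077.
P(source A | evidence) = 0.0068552 / 0.14077 ≈ 0.049.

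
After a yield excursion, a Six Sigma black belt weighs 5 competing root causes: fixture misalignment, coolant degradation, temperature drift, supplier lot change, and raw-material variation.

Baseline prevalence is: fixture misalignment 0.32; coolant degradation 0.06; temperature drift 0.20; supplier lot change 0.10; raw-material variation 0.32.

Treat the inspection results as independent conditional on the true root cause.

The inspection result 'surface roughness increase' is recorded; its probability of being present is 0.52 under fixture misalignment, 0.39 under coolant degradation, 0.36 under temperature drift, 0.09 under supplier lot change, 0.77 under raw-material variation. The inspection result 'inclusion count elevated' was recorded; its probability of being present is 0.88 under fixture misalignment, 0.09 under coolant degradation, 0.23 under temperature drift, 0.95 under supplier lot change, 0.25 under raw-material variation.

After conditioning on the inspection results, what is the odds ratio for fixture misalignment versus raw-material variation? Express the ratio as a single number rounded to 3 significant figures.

2.38

The normalizing constant cancels in an odds ratio, so compute prior × likelihood for the two hypotheses only:
  fixture misalignment: 0.32 × 0.52 × 0.88 = 0.14643
  raw-material variation: 0.32 × 0.77 × 0.25 = 0.0616
Posterior odds = 0.14643 / 0.0616 ≈ 2.38.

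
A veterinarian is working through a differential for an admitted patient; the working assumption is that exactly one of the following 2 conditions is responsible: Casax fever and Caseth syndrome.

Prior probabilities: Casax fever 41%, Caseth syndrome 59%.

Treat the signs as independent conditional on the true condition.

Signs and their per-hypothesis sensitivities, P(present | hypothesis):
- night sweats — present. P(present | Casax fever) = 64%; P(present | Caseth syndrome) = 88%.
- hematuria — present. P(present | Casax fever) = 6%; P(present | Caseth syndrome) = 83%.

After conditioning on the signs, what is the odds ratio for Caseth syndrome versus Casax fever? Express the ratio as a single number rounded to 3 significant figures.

The normalizing constant cancels in an odds ratio, so compute prior × likelihood for the two hypotheses only:
  Caseth syndrome: 0.59 × 0.88 × 0.83 = 0.43094
  Casax fever: 0.41 × 0.64 × 0.06 = 0.015744
Odds(Caseth syndrome : Casax fever) = 0.43094 / 0.015744 ≈ 27.4.

27.4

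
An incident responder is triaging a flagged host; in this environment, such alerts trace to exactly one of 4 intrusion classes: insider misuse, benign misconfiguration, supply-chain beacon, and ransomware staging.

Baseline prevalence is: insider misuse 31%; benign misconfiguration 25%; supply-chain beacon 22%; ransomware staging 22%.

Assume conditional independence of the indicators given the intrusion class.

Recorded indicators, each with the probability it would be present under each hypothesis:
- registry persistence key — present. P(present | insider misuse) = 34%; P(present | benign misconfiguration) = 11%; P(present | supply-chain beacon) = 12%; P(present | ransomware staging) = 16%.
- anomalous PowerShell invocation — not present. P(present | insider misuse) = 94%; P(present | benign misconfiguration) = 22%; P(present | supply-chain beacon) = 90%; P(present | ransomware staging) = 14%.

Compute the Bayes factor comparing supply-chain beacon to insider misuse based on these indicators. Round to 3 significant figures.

0.588

The Bayes factor is the ratio of the joint likelihoods of the indicator pattern under the two hypotheses (using 1 − P(present | H) for each absent indicator).
  supply-chain beacon: 0.12 × (1 − 0.90) = 0.012
  insider misuse: 0.34 × (1 − 0.94) = 0.0204
Bayes factor = 0.012 / 0.0204 ≈ 0.588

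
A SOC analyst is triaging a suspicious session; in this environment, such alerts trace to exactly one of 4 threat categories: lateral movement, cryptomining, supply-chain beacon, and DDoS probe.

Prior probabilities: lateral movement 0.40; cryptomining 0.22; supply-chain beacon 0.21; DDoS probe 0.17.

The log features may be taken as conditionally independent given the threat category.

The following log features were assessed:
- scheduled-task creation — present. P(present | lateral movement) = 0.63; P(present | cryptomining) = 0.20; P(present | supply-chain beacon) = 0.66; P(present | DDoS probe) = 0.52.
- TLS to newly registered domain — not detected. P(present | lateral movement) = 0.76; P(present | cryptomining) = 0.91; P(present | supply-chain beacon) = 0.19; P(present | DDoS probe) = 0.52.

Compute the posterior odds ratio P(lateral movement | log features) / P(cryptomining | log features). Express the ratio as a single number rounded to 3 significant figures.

15.3

The normalizing constant cancels in an odds ratio, so compute prior × likelihood for the two hypotheses only (using 1 − P(present | H) for each absent log feature):
  lateral movement: 0.40 × 0.63 × (1 − 0.76) = 0.06048
  cryptomining: 0.22 × 0.20 × (1 − 0.91) = 0.00396
Odds(lateral movement : cryptomining) = 0.06048 / 0.00396 ≈ 15.3.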